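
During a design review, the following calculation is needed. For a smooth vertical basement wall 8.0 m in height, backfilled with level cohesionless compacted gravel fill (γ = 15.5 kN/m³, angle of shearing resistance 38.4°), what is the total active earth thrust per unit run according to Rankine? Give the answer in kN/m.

116 kN/m

K_a = tan²(45° − φ/2) = 0.2337.
P_a = ½ K_a γ H² = 0.5 × 0.2337 × 15.5 × 8.0² = 115.9 kN/m.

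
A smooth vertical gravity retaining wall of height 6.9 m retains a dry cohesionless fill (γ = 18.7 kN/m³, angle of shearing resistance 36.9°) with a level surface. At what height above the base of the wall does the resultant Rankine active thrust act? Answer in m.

2.30 m

K_a = 0.2497.
The pressure distribution is triangular, so the resultant acts at H/3 above the base = 6.9/3 = 2.300 m.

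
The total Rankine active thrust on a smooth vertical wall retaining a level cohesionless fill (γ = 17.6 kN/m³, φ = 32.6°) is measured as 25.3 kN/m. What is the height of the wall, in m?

3.10 m

K_a = 0.2997. P_a = ½ K_a γ H² ⇒ H = √(2P_a/(K_a γ)).
H = √(2×25.3/(0.2997×17.6)) = 3.097 m.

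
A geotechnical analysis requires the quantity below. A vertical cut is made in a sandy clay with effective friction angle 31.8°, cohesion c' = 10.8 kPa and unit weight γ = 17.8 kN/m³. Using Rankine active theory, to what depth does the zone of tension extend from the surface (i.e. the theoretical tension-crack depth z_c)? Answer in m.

2.18 m

K_a = tan²(45° − 31.8°/2) = 0.3098; √K_a = 0.5566.
The active pressure is zero where K_a γ z = 2c√K_a, so z_c = 2c/(γ√K_a) = 2×10.8/(17.8×0.5566) = 2.180 m.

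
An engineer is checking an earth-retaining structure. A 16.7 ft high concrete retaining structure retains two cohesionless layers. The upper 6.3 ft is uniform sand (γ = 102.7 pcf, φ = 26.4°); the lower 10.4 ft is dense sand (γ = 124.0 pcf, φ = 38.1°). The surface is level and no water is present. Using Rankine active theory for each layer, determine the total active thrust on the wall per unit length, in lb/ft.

K_a1 = tan²(45°−26.4°/2) = 0.3844; K_a2 = tan²(45°−38.1°/2) = 0.2368.
Layer 1: σ at base = K_a1 γ₁ h₁ = 248.7 psf; P₁ = ½×248.7×6.3 = 783.5.
Layer 2: σ_v at top = γ₁h₁ = 647.0; σ_h top = K_a2×647.0 = 153.2; σ_h base = K_a2×(647.0+124.0×10.4) = 458.6.
P₂ = ½(153.2+458.6)×10.4 = 3182. Total P_a = 783.5+3182 = 3965 lb/ft.

3970 lb/ft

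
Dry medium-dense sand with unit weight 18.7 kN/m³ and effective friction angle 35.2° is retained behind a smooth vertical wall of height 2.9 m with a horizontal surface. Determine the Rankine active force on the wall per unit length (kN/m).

21.1 kN/m

K_a = tan²(45° − φ/2) = 0.2687.
P_a = ½ K_a γ H² = 0.5 × 0.2687 × 18.7 × 2.9² = 21.13 kN/m.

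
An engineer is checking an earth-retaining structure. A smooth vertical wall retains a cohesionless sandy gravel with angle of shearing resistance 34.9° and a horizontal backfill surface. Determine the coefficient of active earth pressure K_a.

K_a = (1 − sin φ)/(1 + sin φ) = (1 − sin 34.9°)/(1 + sin 34.9°) = 0.2721.

0.272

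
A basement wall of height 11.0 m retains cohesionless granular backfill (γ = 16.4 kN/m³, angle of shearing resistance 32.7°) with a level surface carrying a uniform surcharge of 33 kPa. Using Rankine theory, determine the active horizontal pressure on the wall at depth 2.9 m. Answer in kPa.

24.0 kPa

K_a = (1 − sin φ)/(1 + sin φ) = 0.2985.
σ_v = γz + q = 16.4 × 2.9 + 33 = 80.56 kPa.
σ_h = K_a σ_v = 0.2985 × 80.56 = 24.05 kPa.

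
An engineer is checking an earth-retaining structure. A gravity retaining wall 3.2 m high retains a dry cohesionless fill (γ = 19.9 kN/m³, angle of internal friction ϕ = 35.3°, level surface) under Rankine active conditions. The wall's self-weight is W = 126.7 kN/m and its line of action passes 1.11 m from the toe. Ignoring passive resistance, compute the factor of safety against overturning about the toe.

4.84

K_a = tan²(45° − 35.3°/2) = 0.2675.
P_a = ½K_aγH² = 0.5×0.2675×19.9×3.2² = 27.26 kN/m, acting at H/3 = 1.067 m above the base.
Overturning moment M_o = P_a × H/3 = 27.26 × 1.067 = 29.08.
Resisting moment M_r = W × 1.11 = 126.7 × 1.11 = 140.6.
FS_overturning = M_r/M_o = 140.6/29.08 = 4.837.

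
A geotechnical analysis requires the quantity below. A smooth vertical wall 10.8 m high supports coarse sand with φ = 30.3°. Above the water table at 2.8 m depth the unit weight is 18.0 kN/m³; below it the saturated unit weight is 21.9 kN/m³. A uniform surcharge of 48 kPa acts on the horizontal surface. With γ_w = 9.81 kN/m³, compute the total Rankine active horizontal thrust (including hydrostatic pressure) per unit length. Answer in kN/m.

K_a = tan²(45° − φ/2) = 0.3293.
γ' = 21.9 − 9.81 = 12.09 kN/m³. h₂ = H − d_w = 8.0 m.
σ'_h: at surface K_a·q = 15.81; at WT K_a(q+γd_w) = 32.41; at base K_a(q+γd_w+γ'h₂) = 64.26 kPa.
P₁ = ½(15.81+32.41)×2.8 = 67.50; P₂ = ½(32.41+64.26)×8.0 = 386.6; P_w = ½γ_w h₂² = 313.9.
Total = 67.50+386.6+313.9 = 768.1 kN/m.

768 kN/m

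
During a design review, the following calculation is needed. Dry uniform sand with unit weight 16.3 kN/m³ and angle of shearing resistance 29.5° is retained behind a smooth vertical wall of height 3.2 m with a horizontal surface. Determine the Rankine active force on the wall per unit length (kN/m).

K_a = tan²(45° − φ/2) = 0.3401.
P_a = ½ K_a γ H² = 0.5 × 0.3401 × 16.3 × 3.2² = 28.38 kN/m.

28.4 kN/m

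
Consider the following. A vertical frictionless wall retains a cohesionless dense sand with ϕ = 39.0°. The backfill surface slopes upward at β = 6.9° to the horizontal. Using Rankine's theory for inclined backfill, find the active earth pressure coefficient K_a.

0.231

K_a = cos β · (cos β − √(cos²β − cos²φ)) / (cos β + √(cos²β − cos²φ)).
cos β = 0.9928, cos φ = 0.7771, √(cos²β − cos²φ) = 0.6177.
K_a = 0.9928 × (0.9928 − 0.6177)/(0.9928 + 0.6177) = 0.2312.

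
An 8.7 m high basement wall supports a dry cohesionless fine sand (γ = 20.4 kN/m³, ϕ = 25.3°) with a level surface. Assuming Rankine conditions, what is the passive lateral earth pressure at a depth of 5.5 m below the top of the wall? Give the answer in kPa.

280 kPa

K_p = (1 + sin φ)/(1 − sin φ) = 2.493.
σ_h = K_p γ z = 2.493 × 20.4 × 5.5 = 279.7 kPa.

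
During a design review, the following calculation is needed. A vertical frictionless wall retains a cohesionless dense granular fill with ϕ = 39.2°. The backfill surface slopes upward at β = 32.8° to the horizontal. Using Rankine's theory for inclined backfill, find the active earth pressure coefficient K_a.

K_a = cos β · (cos β − √(cos²β − cos²φ)) / (cos β + √(cos²β − cos²φ)).
cos β = 0.8406, cos φ = 0.7749, √(cos²β − cos²φ) = 0.3256.
K_a = 0.8406 × (0.8406 − 0.3256)/(0.8406 + 0.3256) = 0.3712.

0.371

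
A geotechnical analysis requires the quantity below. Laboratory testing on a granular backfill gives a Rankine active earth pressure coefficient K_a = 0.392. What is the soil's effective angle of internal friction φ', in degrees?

25.9°

K_a = tan²(45° − φ/2) ⇒ 45° − φ/2 = arctan(√0.392) = 32.05°.
φ = 2(45° − 32.05°) = 25.90°.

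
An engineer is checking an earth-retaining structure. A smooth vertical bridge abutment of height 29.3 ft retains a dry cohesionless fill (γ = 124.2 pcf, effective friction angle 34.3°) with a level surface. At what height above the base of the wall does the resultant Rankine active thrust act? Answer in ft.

K_a = 0.2792.
The pressure distribution is triangular, so the resultant acts at H/3 above the base = 29.3/3 = 9.767 ft.

9.77 ft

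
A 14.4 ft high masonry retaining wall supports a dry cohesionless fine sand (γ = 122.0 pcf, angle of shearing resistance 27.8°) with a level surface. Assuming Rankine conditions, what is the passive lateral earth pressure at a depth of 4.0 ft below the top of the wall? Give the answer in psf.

1340 psf

K_p = (1 + sin φ)/(1 − sin φ) = 2.748.
σ_h = K_p γ z = 2.748 × 122.0 × 4.0 = 1341 psf.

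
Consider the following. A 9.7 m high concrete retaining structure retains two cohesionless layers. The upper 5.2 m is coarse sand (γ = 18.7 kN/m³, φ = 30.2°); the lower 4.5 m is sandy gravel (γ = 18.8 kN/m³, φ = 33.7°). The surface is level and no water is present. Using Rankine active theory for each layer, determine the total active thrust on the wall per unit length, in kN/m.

263 kN/m

K_a1 = tan²(45°−30.2°/2) = 0.3307; K_a2 = tan²(45°−33.7°/2) = 0.2863.
Layer 1: σ at base = K_a1 γ₁ h₁ = 32.15 kPa; P₁ = ½×32.15×5.2 = 83.60.
Layer 2: σ_v at top = γ₁h₁ = 97.24; σ_h top = K_a2×97.24 = 27.84; σ_h base = K_a2×(97.24+18.8×4.5) = 52.06.
P₂ = ½(27.84+52.06)×4.5 = 179.8. Total P_a = 83.60+179.8 = 263.4 kN/m.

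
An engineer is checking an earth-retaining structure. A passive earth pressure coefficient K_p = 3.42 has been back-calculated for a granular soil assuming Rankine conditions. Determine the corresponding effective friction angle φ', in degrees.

K_p = (1+sin φ)/(1−sin φ) ⇒ sin φ = (K_p − 1)/(K_p + 1) = 0.5475.
φ = arcsin(0.5475) = 33.20°.

33.2°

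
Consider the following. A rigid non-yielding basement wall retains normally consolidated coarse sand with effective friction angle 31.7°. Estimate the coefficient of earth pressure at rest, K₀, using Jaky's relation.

K₀ = 1 − sin φ' = 1 − sin 31.7° = 0.4745.

0.475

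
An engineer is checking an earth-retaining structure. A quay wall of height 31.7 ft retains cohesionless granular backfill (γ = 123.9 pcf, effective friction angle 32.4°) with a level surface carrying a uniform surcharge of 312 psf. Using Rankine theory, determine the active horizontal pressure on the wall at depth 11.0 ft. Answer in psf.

K_a = (1 − sin φ)/(1 + sin φ) = 0.3022.
σ_v = γz + q = 123.9 × 11.0 + 312 = 1675 psf.
σ_h = K_a σ_v = 0.3022 × 1675 = 506.2 psf.

506 psf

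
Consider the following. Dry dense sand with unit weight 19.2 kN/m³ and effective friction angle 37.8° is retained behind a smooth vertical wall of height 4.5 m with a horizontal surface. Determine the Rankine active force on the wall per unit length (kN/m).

46.7 kN/m

K_a = tan²(45° − φ/2) = 0.2400.
P_a = ½ K_a γ H² = 0.5 × 0.2400 × 19.2 × 4.5² = 46.66 kN/m.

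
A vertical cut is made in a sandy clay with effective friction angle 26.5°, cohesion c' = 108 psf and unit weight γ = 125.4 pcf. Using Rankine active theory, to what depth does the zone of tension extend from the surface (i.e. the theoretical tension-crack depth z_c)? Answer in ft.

K_a = tan²(45° − 26.5°/2) = 0.3829; √K_a = 0.6188.
The active pressure is zero where K_a γ z = 2c√K_a, so z_c = 2c/(γ√K_a) = 2×108/(125.4×0.6188) = 2.784 ft.

2.78 ft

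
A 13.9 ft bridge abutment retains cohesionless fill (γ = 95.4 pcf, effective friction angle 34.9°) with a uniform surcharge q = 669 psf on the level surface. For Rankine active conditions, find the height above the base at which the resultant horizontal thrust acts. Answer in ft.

K_a = 0.2721.
Triangular part P₁ = ½K_aγH² = 2508 at H/3 = 4.633 ft; rectangular part P₂ = K_a q H = 2531 at H/2 = 6.950 ft.
ȳ = (P₁·4.633 + P₂·6.950)/(P₁+P₂) = 5.797 ft.

5.80 ft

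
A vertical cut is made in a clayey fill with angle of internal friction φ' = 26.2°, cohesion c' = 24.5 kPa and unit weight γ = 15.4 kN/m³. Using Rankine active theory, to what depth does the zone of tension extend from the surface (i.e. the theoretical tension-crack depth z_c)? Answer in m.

K_a = tan²(45° − 26.2°/2) = 0.3874; √K_a = 0.6224.
The active pressure is zero where K_a γ z = 2c√K_a, so z_c = 2c/(γ√K_a) = 2×24.5/(15.4×0.6224) = 5.112 m.

5.11 m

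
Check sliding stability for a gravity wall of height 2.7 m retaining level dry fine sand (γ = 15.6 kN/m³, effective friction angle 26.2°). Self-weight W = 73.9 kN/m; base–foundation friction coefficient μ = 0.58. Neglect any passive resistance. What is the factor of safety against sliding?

K_a = tan²(45° − 26.2°/2) = 0.3874.
P_a = ½K_aγH² = 0.5×0.3874×15.6×2.7² = 22.03 kN/m, acting at H/3 = 0.9000 m above the base.
FS_sliding = μW / P_a = 0.58×73.9 / 22.03 = 1.946.

1.95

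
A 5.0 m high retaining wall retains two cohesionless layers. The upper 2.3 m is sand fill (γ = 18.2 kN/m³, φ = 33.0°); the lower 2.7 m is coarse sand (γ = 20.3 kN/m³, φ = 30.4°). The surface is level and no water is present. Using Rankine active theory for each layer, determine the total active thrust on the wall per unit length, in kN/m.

K_a1 = tan²(45°−33.0°/2) = 0.2948; K_a2 = tan²(45°−30.4°/2) = 0.3280.
Layer 1: σ at base = K_a1 γ₁ h₁ = 12.34 kPa; P₁ = ½×12.34×2.3 = 14.19.
Layer 2: σ_v at top = γ₁h₁ = 41.86; σ_h top = K_a2×41.86 = 13.73; σ_h base = K_a2×(41.86+20.3×2.7) = 31.71.
P₂ = ½(13.73+31.71)×2.7 = 61.34. Total P_a = 14.19+61.34 = 75.53 kN/m.

75.5 kN/m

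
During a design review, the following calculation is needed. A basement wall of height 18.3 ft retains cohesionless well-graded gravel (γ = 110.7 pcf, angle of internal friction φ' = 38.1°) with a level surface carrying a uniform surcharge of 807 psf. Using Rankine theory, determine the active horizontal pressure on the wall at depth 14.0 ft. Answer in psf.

558 psf

K_a = (1 − sin φ)/(1 + sin φ) = 0.2368.
σ_v = γz + q = 110.7 × 14.0 + 807 = 2357 psf.
σ_h = K_a σ_v = 0.2368 × 2357 = 558.2 psf.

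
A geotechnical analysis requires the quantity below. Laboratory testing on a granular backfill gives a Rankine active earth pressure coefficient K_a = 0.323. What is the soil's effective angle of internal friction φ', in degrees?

30.8°

K_a = tan²(45° − φ/2) ⇒ 45° − φ/2 = arctan(√0.323) = 29.61°.
φ = 2(45° − 29.61°) = 30.78°.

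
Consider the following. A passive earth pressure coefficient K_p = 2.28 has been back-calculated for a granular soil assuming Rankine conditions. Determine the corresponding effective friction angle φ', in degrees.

23.0°

K_p = (1+sin φ)/(1−sin φ) ⇒ sin φ = (K_p − 1)/(K_p + 1) = 0.3902.
φ = arcsin(0.3902) = 22.97°.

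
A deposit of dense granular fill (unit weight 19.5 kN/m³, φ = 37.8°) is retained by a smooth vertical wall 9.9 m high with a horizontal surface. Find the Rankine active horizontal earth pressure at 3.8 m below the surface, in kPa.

17.8 kPa

K_a = (1 − sin φ)/(1 + sin φ) = 0.2400.
σ_h = K_a γ z = 0.2400 × 19.5 × 3.8 = 17.78 kPa.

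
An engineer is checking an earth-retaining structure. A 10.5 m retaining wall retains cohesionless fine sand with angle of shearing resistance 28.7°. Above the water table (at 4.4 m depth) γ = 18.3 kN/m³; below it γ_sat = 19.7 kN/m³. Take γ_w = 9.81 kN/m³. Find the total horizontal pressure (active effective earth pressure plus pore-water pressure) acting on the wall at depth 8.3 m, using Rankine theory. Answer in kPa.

80.1 kPa

K_a = (1 − sin φ)/(1 + sin φ) = 0.3511.
γ' = 19.7 − 9.81 = 9.890 kN/m³.
Effective vertical stress at 8.3 m: σ'_v = 18.3×4.4 + 9.890×3.90 = 119.1 kPa.
σ'_h = K_a σ'_v = 0.3511 × 119.1 = 41.82 kPa; u = γ_w × 3.90 = 38.26 kPa.
Total σ_h = 41.82 + 38.26 = 80.08 kPa.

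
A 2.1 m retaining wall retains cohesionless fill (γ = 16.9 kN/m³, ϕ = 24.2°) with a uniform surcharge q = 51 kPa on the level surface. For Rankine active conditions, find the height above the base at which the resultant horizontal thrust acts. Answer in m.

K_a = 0.4185.
Triangular part P₁ = ½K_aγH² = 15.60 at H/3 = 0.7000 m; rectangular part P₂ = K_a q H = 44.82 at H/2 = 1.050 m.
ȳ = (P₁·0.7000 + P₂·1.050)/(P₁+P₂) = 0.9597 m.

0.960 m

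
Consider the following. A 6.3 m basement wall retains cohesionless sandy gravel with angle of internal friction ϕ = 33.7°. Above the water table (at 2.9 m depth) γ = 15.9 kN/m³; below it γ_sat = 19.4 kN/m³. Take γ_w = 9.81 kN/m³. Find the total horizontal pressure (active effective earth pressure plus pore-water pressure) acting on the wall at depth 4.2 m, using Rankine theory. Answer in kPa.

K_a = (1 − sin φ)/(1 + sin φ) = 0.2863.
γ' = 19.4 − 9.81 = 9.590 kN/m³.
Effective vertical stress at 4.2 m: σ'_v = 15.9×2.9 + 9.590×1.30 = 58.58 kPa.
σ'_h = K_a σ'_v = 0.2863 × 58.58 = 16.77 kPa; u = γ_w × 1.30 = 12.75 kPa.
Total σ_h = 16.77 + 12.75 = 29.52 kPa.

29.5 kPa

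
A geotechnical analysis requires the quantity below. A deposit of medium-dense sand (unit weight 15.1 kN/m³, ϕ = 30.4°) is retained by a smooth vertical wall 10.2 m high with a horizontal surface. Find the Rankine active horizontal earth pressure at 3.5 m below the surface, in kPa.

17.3 kPa

K_a = (1 − sin φ)/(1 + sin φ) = 0.3280.
σ_h = K_a γ z = 0.3280 × 15.1 × 3.5 = 17.33 kPa.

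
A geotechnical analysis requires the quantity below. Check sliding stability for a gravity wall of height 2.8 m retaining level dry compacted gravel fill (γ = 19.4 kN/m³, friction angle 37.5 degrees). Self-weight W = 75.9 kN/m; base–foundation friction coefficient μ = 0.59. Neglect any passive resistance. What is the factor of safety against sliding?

2.42

K_a = tan²(45° − 37.5°/2) = 0.2432.
P_a = ½K_aγH² = 0.5×0.2432×19.4×2.8² = 18.49 kN/m, acting at H/3 = 0.9333 m above the base.
FS_sliding = μW / P_a = 0.59×75.9 / 18.49 = 2.421.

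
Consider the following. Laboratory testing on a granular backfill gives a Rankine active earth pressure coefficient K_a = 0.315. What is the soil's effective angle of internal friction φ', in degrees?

31.4°

K_a = tan²(45° − φ/2) ⇒ 45° − φ/2 = arctan(√0.315) = 29.30°.
φ = 2(45° − 29.30°) = 31.39°.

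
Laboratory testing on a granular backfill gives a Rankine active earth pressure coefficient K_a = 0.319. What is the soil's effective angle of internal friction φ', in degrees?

31.1°

K_a = tan²(45° − φ/2) ⇒ 45° − φ/2 = arctan(√0.319) = 29.46°.
φ = 2(45° − 29.46°) = 31.08°.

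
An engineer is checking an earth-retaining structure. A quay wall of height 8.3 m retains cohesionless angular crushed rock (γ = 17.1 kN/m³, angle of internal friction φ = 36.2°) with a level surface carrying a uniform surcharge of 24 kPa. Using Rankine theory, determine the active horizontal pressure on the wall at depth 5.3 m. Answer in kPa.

K_a = (1 − sin φ)/(1 + sin φ) = 0.2574.
σ_v = γz + q = 17.1 × 5.3 + 24 = 114.6 kPa.
σ_h = K_a σ_v = 0.2574 × 114.6 = 29.50 kPa.

29.5 kPa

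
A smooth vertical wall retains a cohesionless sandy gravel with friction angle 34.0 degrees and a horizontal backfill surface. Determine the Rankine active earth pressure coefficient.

0.283

K_a = (1 − sin φ)/(1 + sin φ) = (1 − sin 34.0°)/(1 + sin 34.0°) = 0.2827.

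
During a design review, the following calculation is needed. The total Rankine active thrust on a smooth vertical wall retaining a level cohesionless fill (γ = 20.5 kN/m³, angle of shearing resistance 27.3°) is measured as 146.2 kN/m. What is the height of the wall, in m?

6.20 m

K_a = 0.3711. P_a = ½ K_a γ H² ⇒ H = √(2P_a/(K_a γ)).
H = √(2×146.2/(0.3711×20.5)) = 6.199 m.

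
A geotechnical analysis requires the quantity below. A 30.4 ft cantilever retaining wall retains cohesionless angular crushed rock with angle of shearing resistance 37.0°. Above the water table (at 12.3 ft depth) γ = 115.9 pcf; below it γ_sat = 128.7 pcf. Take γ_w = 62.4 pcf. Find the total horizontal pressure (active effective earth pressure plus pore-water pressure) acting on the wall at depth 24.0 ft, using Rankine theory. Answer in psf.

K_a = (1 − sin φ)/(1 + sin φ) = 0.2486.
γ' = 128.7 − 62.4 = 66.30 pcf.
Effective vertical stress at 24.0 ft: σ'_v = 115.9×12.3 + 66.30×11.7 = 2201 psf.
σ'_h = K_a σ'_v = 0.2486 × 2201 = 547.2 psf; u = γ_w × 11.7 = 730.1 psf.
Total σ_h = 547.2 + 730.1 = 1277 psf.

1280 psf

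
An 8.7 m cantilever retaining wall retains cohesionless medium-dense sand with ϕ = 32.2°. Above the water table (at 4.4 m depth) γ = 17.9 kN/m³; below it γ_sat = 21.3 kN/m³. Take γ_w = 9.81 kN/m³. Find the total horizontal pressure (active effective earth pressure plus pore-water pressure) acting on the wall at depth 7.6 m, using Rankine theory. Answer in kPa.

K_a = (1 − sin φ)/(1 + sin φ) = 0.3047.
γ' = 21.3 − 9.81 = 11.49 kN/m³.
Effective vertical stress at 7.6 m: σ'_v = 17.9×4.4 + 11.49×3.20 = 115.5 kPa.
σ'_h = K_a σ'_v = 0.3047 × 115.5 = 35.21 kPa; u = γ_w × 3.20 = 31.39 kPa.
Total σ_h = 35.21 + 31.39 = 66.60 kPa.

66.6 kPa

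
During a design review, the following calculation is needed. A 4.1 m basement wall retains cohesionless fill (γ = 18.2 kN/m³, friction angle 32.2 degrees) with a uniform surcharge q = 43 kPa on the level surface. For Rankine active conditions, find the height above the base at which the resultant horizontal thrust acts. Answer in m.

1.73 m

K_a = 0.3047.
Triangular part P₁ = ½K_aγH² = 46.62 at H/3 = 1.367 m; rectangular part P₂ = K_a q H = 53.73 at H/2 = 2.050 m.
ȳ = (P₁·1.367 + P₂·2.050)/(P₁+P₂) = 1.733 m.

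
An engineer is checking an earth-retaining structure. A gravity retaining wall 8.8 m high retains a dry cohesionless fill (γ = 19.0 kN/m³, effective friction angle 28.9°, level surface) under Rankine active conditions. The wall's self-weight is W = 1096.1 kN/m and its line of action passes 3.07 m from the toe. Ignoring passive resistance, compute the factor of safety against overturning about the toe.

K_a = tan²(45° − 28.9°/2) = 0.3484.
P_a = ½K_aγH² = 0.5×0.3484×19.0×8.8² = 256.3 kN/m, acting at H/3 = 2.933 m above the base.
Overturning moment M_o = P_a × H/3 = 256.3 × 2.933 = 751.8.
Resisting moment M_r = W × 3.07 = 1096.1 × 3.07 = 3365.
FS_overturning = M_r/M_o = 3365/751.8 = 4.476.

4.48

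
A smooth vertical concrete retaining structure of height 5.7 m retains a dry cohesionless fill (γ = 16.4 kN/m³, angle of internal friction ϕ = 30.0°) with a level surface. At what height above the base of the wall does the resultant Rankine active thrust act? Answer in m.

K_a = 0.3333.
The pressure distribution is triangular, so the resultant acts at H/3 above the base = 5.7/3 = 1.900 m.

1.90 m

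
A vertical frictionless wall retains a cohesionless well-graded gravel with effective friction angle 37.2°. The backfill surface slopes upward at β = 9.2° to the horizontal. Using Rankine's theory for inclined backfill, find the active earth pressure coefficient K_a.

K_a = cos β · (cos β − √(cos²β − cos²φ)) / (cos β + √(cos²β − cos²φ)).
cos β = 0.9871, cos φ = 0.7965, √(cos²β − cos²φ) = 0.5831.
K_a = 0.9871 × (0.9871 − 0.5831)/(0.9871 + 0.5831) = 0.2540.

0.254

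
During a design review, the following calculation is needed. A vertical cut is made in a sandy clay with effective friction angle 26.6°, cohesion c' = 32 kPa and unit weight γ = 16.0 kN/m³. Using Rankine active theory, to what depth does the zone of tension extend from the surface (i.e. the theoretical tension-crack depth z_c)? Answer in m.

K_a = tan²(45° − 26.6°/2) = 0.3814; √K_a = 0.6176.
The active pressure is zero where K_a γ z = 2c√K_a, so z_c = 2c/(γ√K_a) = 2×32/(16.0×0.6176) = 6.477 m.

6.48 m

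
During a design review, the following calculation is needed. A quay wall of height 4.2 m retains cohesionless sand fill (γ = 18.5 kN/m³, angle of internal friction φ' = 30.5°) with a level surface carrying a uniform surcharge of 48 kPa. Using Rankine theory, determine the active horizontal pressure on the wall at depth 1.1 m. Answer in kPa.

K_a = (1 − sin φ)/(1 + sin φ) = 0.3267.
σ_v = γz + q = 18.5 × 1.1 + 48 = 68.35 kPa.
σ_h = K_a σ_v = 0.3267 × 68.35 = 22.33 kPa.

22.3 kPa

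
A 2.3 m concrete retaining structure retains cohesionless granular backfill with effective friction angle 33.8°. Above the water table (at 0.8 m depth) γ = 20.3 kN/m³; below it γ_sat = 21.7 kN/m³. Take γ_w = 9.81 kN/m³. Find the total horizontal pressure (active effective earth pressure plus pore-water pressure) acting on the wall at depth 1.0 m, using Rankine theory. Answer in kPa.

7.27 kPa

K_a = (1 − sin φ)/(1 + sin φ) = 0.2851.
γ' = 21.7 − 9.81 = 11.89 kN/m³.
Effective vertical stress at 1.0 m: σ'_v = 20.3×0.8 + 11.89×0.200 = 18.62 kPa.
σ'_h = K_a σ'_v = 0.2851 × 18.62 = 5.308 kPa; u = γ_w × 0.200 = 1.962 kPa.
Total σ_h = 5.308 + 1.962 = 7.270 kPa.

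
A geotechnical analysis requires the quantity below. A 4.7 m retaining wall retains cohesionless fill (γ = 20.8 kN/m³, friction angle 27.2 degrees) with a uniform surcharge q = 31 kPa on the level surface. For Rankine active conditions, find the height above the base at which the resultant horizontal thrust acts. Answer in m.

K_a = 0.3726.
Triangular part P₁ = ½K_aγH² = 85.60 at H/3 = 1.567 m; rectangular part P₂ = K_a q H = 54.29 at H/2 = 2.350 m.
ȳ = (P₁·1.567 + P₂·2.350)/(P₁+P₂) = 1.871 m.

1.87 m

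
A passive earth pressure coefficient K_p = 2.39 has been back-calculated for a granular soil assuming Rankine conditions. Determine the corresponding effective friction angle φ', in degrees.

K_p = (1+sin φ)/(1−sin φ) ⇒ sin φ = (K_p − 1)/(K_p + 1) = 0.4100.
φ = arcsin(0.4100) = 24.21°.

24.2°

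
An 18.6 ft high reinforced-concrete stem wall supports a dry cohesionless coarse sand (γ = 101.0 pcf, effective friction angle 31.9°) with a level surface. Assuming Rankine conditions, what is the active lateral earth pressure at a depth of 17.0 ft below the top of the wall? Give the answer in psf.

530 psf

K_a = (1 − sin φ)/(1 + sin φ) = 0.3085.
σ_h = K_a γ z = 0.3085 × 101.0 × 17.0 = 529.7 psf.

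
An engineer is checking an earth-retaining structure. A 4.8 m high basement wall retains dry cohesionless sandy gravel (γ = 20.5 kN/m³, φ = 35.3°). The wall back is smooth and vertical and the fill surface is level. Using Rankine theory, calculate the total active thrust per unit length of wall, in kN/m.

63.2 kN/m

K_a = tan²(45° − φ/2) = 0.2675.
P_a = ½ K_a γ H² = 0.5 × 0.2675 × 20.5 × 4.8² = 63.18 kN/m.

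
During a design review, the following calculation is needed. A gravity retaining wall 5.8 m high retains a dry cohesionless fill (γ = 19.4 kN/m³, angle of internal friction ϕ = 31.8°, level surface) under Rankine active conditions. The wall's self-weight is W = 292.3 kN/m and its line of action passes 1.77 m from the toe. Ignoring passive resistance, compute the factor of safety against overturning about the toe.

K_a = tan²(45° − 31.8°/2) = 0.3098.
P_a = ½K_aγH² = 0.5×0.3098×19.4×5.8² = 101.1 kN/m, acting at H/3 = 1.933 m above the base.
Overturning moment M_o = P_a × H/3 = 101.1 × 1.933 = 195.4.
Resisting moment M_r = W × 1.77 = 292.3 × 1.77 = 517.4.
FS_overturning = M_r/M_o = 517.4/195.4 = 2.647.

2.65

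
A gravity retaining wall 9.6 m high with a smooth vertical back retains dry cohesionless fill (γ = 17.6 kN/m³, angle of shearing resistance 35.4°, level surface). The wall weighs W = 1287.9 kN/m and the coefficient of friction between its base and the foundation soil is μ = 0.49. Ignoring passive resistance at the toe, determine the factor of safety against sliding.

K_a = tan²(45° − 35.4°/2) = 0.2664.
P_a = ½K_aγH² = 0.5×0.2664×17.6×9.6² = 216.1 kN/m, acting at H/3 = 3.200 m above the base.
FS_sliding = μW / P_a = 0.49×1287.9 / 216.1 = 2.921.

2.92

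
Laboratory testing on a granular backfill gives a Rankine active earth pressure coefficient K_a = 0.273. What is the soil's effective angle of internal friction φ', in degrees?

34.8°

K_a = tan²(45° − φ/2) ⇒ 45° − φ/2 = arctan(√0.273) = 27.59°.
φ = 2(45° − 27.59°) = 34.83°.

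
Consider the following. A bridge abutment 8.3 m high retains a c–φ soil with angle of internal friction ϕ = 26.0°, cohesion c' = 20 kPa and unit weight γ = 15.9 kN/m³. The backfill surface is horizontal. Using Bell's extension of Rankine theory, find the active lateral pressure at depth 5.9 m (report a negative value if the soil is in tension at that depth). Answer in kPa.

11.6 kPa

K_a = (1 − sin φ)/(1 + sin φ) = 0.3905.
σ_a = K_a γ z − 2c√K_a = 0.3905×15.9×5.9 − 2×20×0.6249 = 11.63 kPa.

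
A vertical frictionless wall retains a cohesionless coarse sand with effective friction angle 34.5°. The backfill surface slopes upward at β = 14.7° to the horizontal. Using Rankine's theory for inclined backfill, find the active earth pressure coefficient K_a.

K_a = cos β · (cos β − √(cos²β − cos²φ)) / (cos β + √(cos²β − cos²φ)).
cos β = 0.9673, cos φ = 0.8241, √(cos²β − cos²φ) = 0.5064.
K_a = 0.9673 × (0.9673 − 0.5064)/(0.9673 + 0.5064) = 0.3025.

0.303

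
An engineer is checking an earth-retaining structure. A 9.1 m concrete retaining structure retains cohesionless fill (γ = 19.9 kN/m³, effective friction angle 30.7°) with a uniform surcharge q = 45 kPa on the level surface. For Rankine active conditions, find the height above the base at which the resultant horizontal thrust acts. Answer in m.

3.54 m

K_a = 0.3240.
Triangular part P₁ = ½K_aγH² = 267.0 at H/3 = 3.033 m; rectangular part P₂ = K_a q H = 132.7 at H/2 = 4.550 m.
ȳ = (P₁·3.033 + P₂·4.550)/(P₁+P₂) = 3.537 m.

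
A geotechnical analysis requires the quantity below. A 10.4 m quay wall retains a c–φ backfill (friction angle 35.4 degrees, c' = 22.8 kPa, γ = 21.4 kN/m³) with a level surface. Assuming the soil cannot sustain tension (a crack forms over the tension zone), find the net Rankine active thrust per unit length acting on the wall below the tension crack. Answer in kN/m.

112 kN/m

K_a = 0.2664; √K_a = 0.5161.
Tension-crack depth z_c = 2c/(γ√K_a) = 2×22.8/(21.4×0.5161) = 4.128 m.
σ_a at base = K_a γ H − 2c√K_a = 0.2664×21.4×10.4 − 2×22.8×0.5161 = 35.75 kPa.
P_a = ½ × 35.75 × (H − z_c) = 0.5×35.75×6.272 = 112.1 kN/m.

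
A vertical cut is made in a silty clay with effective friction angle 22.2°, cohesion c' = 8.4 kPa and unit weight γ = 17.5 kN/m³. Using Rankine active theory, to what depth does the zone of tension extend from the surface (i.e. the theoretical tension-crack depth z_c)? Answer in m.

1.43 m

K_a = tan²(45° − 22.2°/2) = 0.4515; √K_a = 0.6720.
The active pressure is zero where K_a γ z = 2c√K_a, so z_c = 2c/(γ√K_a) = 2×8.4/(17.5×0.6720) = 1.429 m.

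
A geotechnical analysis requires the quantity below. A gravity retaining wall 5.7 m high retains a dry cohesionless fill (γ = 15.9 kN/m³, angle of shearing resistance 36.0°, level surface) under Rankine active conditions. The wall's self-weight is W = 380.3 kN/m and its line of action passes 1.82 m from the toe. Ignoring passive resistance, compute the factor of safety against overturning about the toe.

K_a = tan²(45° − 36.0°/2) = 0.2596.
P_a = ½K_aγH² = 0.5×0.2596×15.9×5.7² = 67.06 kN/m, acting at H/3 = 1.900 m above the base.
Overturning moment M_o = P_a × H/3 = 67.06 × 1.900 = 127.4.
Resisting moment M_r = W × 1.82 = 380.3 × 1.82 = 692.1.
FS_overturning = M_r/M_o = 692.1/127.4 = 5.432.

5.43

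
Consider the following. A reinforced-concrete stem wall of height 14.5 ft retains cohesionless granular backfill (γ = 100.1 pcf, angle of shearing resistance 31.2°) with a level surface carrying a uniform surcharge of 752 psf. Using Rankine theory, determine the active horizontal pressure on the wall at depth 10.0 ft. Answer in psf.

K_a = (1 − sin φ)/(1 + sin φ) = 0.3175.
σ_v = γz + q = 100.1 × 10.0 + 752 = 1753 psf.
σ_h = K_a σ_v = 0.3175 × 1753 = 556.6 psf.

557 psf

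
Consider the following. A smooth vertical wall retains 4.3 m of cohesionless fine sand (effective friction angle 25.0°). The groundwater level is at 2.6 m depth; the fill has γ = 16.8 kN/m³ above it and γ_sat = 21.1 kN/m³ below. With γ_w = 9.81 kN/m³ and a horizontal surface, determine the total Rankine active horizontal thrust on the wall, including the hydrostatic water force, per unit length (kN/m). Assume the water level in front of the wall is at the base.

74.0 kN/m

K_a = tan²(45° − φ/2) = 0.4059.
γ' = 21.1 − 9.81 = 11.29 kN/m³. Depth below WT = 1.7 m.
σ'_h at WT = K_a γ d_w = 17.73 kPa; at base = 17.73 + K_a γ' × 1.7 = 25.52 kPa.
P₁ (0–2.6 m) = ½×17.73×2.6 = 23.05. P₂ (2.6–4.3 m) = ½(17.73+25.52)×1.7 = 36.76.
P_w = ½ γ_w h₂² = 0.5×9.81×1.7² = 14.18. Total = 23.05+36.76+14.18 = 73.98 kN/m.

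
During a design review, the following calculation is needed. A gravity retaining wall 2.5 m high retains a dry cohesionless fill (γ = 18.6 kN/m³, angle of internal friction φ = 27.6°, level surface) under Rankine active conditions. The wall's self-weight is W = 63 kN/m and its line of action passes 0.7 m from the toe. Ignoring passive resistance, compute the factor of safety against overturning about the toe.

K_a = tan²(45° − 27.6°/2) = 0.3668.
P_a = ½K_aγH² = 0.5×0.3668×18.6×2.5² = 21.32 kN/m, acting at H/3 = 0.8333 m above the base.
Overturning moment M_o = P_a × H/3 = 21.32 × 0.8333 = 17.77.
Resisting moment M_r = W × 0.7 = 63 × 0.7 = 44.10.
FS_overturning = M_r/M_o = 44.10/17.77 = 2.482.

2.48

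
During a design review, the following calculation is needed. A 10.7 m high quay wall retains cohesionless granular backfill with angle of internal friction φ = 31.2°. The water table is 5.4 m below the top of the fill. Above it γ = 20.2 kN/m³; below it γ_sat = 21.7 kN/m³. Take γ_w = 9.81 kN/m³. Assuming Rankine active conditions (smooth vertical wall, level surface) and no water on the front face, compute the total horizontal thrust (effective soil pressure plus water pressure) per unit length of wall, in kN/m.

K_a = tan²(45° − φ/2) = 0.3175.
γ' = 21.7 − 9.81 = 11.89 kN/m³. Depth below WT = 5.3 m.
σ'_h at WT = K_a γ d_w = 34.63 kPa; at base = 34.63 + K_a γ' × 5.3 = 54.64 kPa.
P₁ (0–5.4 m) = ½×34.63×5.4 = 93.51. P₂ (5.4–10.7 m) = ½(34.63+54.64)×5.3 = 236.6.
P_w = ½ γ_w h₂² = 0.5×9.81×5.3² = 137.8. Total = 93.51+236.6+137.8 = 467.9 kN/m.

468 kN/m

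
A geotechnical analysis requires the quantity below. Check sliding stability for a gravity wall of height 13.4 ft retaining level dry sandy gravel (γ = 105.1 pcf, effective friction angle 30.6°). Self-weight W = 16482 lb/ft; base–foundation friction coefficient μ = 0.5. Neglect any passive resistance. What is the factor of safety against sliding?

K_a = tan²(45° − 30.6°/2) = 0.3253.
P_a = ½K_aγH² = 0.5×0.3253×105.1×13.4² = 3070 lb/ft, acting at H/3 = 4.467 ft above the base.
FS_sliding = μW / P_a = 0.5×16482 / 3070 = 2.684.

2.68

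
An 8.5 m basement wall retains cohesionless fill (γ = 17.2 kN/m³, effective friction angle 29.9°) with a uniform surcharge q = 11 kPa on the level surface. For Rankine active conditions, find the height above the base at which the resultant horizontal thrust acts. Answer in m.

3.02 m

K_a = 0.3347.
Triangular part P₁ = ½K_aγH² = 208.0 at H/3 = 2.833 m; rectangular part P₂ = K_a q H = 31.29 at H/2 = 4.250 m.
ȳ = (P₁·2.833 + P₂·4.250)/(P₁+P₂) = 3.019 m.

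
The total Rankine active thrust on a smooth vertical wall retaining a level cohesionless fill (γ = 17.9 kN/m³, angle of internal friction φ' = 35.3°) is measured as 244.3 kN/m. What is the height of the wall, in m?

K_a = 0.2675. P_a = ½ K_a γ H² ⇒ H = √(2P_a/(K_a γ)).
H = √(2×244.3/(0.2675×17.9)) = 10.10 m.

10.1 m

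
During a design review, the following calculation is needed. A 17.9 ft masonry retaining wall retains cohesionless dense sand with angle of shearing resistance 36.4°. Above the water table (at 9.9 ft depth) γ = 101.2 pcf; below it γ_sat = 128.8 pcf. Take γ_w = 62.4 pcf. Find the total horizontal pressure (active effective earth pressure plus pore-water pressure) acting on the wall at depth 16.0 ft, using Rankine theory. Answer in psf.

K_a = (1 − sin φ)/(1 + sin φ) = 0.2552.
γ' = 128.8 − 62.4 = 66.40 pcf.
Effective vertical stress at 16.0 ft: σ'_v = 101.2×9.9 + 66.40×6.10 = 1407 psf.
σ'_h = K_a σ'_v = 0.2552 × 1407 = 359.0 psf; u = γ_w × 6.10 = 380.6 psf.
Total σ_h = 359.0 + 380.6 = 739.6 psf.

740 psf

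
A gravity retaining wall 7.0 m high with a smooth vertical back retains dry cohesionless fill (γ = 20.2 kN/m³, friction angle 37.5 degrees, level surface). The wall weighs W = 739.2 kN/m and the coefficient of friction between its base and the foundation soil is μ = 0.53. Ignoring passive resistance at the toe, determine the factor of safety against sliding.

K_a = tan²(45° − 37.5°/2) = 0.2432.
P_a = ½K_aγH² = 0.5×0.2432×20.2×7.0² = 120.4 kN/m, acting at H/3 = 2.333 m above the base.
FS_sliding = μW / P_a = 0.53×739.2 / 120.4 = 3.255.

3.26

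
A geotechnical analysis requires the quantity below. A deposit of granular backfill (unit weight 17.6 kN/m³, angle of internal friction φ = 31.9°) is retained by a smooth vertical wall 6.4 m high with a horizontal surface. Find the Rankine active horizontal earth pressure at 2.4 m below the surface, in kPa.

13.0 kPa

K_a = (1 − sin φ)/(1 + sin φ) = 0.3085.
σ_h = K_a γ z = 0.3085 × 17.6 × 2.4 = 13.03 kPa.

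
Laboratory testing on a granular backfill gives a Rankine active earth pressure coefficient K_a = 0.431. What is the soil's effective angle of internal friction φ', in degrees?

23.4°

K_a = tan²(45° − φ/2) ⇒ 45° − φ/2 = arctan(√0.431) = 33.29°.
φ = 2(45° − 33.29°) = 23.43°.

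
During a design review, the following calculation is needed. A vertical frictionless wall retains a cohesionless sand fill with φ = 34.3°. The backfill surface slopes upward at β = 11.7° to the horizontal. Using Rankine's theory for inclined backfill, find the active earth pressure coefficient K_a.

K_a = cos β · (cos β − √(cos²β − cos²φ)) / (cos β + √(cos²β − cos²φ)).
cos β = 0.9792, cos φ = 0.8261, √(cos²β − cos²φ) = 0.5258.
K_a = 0.9792 × (0.9792 − 0.5258)/(0.9792 + 0.5258) = 0.2950.

0.295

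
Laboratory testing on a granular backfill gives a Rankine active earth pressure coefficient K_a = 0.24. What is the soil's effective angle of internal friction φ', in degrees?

37.8°

K_a = tan²(45° − φ/2) ⇒ 45° − φ/2 = arctan(√0.24) = 26.10°.
φ = 2(45° − 26.10°) = 37.80°.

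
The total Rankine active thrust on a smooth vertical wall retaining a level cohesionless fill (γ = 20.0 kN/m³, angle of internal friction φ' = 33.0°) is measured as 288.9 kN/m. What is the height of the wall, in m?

K_a = 0.2948. P_a = ½ K_a γ H² ⇒ H = √(2P_a/(K_a γ)).
H = √(2×288.9/(0.2948×20.0)) = 9.899 m.

9.90 m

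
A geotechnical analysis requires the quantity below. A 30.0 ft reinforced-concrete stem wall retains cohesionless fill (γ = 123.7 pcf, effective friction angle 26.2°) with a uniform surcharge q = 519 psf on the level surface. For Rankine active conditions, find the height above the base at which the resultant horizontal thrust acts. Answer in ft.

11.1 ft

K_a = 0.3874.
Triangular part P₁ = ½K_aγH² = 21570 at H/3 = 10.00 ft; rectangular part P₂ = K_a q H = 6032 at H/2 = 15.00 ft.
ȳ = (P₁·10.00 + P₂·15.00)/(P₁+P₂) = 11.09 ft.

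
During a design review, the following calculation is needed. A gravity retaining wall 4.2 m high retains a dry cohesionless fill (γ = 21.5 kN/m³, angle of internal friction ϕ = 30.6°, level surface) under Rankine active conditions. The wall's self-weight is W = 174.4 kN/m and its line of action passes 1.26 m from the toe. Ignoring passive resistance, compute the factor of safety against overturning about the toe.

K_a = tan²(45° − 30.6°/2) = 0.3253.
P_a = ½K_aγH² = 0.5×0.3253×21.5×4.2² = 61.70 kN/m, acting at H/3 = 1.400 m above the base.
Overturning moment M_o = P_a × H/3 = 61.70 × 1.400 = 86.37.
Resisting moment M_r = W × 1.26 = 174.4 × 1.26 = 219.7.
FS_overturning = M_r/M_o = 219.7/86.37 = 2.544.

2.54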